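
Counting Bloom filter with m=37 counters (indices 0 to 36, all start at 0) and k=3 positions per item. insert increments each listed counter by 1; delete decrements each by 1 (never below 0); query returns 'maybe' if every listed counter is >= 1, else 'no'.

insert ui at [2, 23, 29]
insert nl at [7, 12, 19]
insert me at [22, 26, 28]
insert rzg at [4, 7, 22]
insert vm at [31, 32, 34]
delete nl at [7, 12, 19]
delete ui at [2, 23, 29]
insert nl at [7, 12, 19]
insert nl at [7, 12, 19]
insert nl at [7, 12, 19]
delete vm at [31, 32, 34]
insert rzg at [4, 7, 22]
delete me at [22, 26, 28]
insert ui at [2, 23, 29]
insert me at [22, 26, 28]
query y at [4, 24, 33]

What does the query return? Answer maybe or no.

Step 1: insert ui at [2, 23, 29] -> counters=[0,0,1,0,0,0,0,0,0,0,0,0,0,0,0,0,0,0,0,0,0,0,0,1,0,0,0,0,0,1,0,0,0,0,0,0,0]
Step 2: insert nl at [7, 12, 19] -> counters=[0,0,1,0,0,0,0,1,0,0,0,0,1,0,0,0,0,0,0,1,0,0,0,1,0,0,0,0,0,1,0,0,0,0,0,0,0]
Step 3: insert me at [22, 26, 28] -> counters=[0,0,1,0,0,0,0,1,0,0,0,0,1,0,0,0,0,0,0,1,0,0,1,1,0,0,1,0,1,1,0,0,0,0,0,0,0]
Step 4: insert rzg at [4, 7, 22] -> counters=[0,0,1,0,1,0,0,2,0,0,0,0,1,0,0,0,0,0,0,1,0,0,2,1,0,0,1,0,1,1,0,0,0,0,0,0,0]
Step 5: insert vm at [31, 32, 34] -> counters=[0,0,1,0,1,0,0,2,0,0,0,0,1,0,0,0,0,0,0,1,0,0,2,1,0,0,1,0,1,1,0,1,1,0,1,0,0]
Step 6: delete nl at [7, 12, 19] -> counters=[0,0,1,0,1,0,0,1,0,0,0,0,0,0,0,0,0,0,0,0,0,0,2,1,0,0,1,0,1,1,0,1,1,0,1,0,0]
Step 7: delete ui at [2, 23, 29] -> counters=[0,0,0,0,1,0,0,1,0,0,0,0,0,0,0,0,0,0,0,0,0,0,2,0,0,0,1,0,1,0,0,1,1,0,1,0,0]
Step 8: insert nl at [7, 12, 19] -> counters=[0,0,0,0,1,0,0,2,0,0,0,0,1,0,0,0,0,0,0,1,0,0,2,0,0,0,1,0,1,0,0,1,1,0,1,0,0]
Step 9: insert nl at [7, 12, 19] -> counters=[0,0,0,0,1,0,0,3,0,0,0,0,2,0,0,0,0,0,0,2,0,0,2,0,0,0,1,0,1,0,0,1,1,0,1,0,0]
Step 10: insert nl at [7, 12, 19] -> counters=[0,0,0,0,1,0,0,4,0,0,0,0,3,0,0,0,0,0,0,3,0,0,2,0,0,0,1,0,1,0,0,1,1,0,1,0,0]
Step 11: delete vm at [31, 32, 34] -> counters=[0,0,0,0,1,0,0,4,0,0,0,0,3,0,0,0,0,0,0,3,0,0,2,0,0,0,1,0,1,0,0,0,0,0,0,0,0]
Step 12: insert rzg at [4, 7, 22] -> counters=[0,0,0,0,2,0,0,5,0,0,0,0,3,0,0,0,0,0,0,3,0,0,3,0,0,0,1,0,1,0,0,0,0,0,0,0,0]
Step 13: delete me at [22, 26, 28] -> counters=[0,0,0,0,2,0,0,5,0,0,0,0,3,0,0,0,0,0,0,3,0,0,2,0,0,0,0,0,0,0,0,0,0,0,0,0,0]
Step 14: insert ui at [2, 23, 29] -> counters=[0,0,1,0,2,0,0,5,0,0,0,0,3,0,0,0,0,0,0,3,0,0,2,1,0,0,0,0,0,1,0,0,0,0,0,0,0]
Step 15: insert me at [22, 26, 28] -> counters=[0,0,1,0,2,0,0,5,0,0,0,0,3,0,0,0,0,0,0,3,0,0,3,1,0,0,1,0,1,1,0,0,0,0,0,0,0]
Query y: check counters[4]=2 counters[24]=0 counters[33]=0 -> no

Answer: no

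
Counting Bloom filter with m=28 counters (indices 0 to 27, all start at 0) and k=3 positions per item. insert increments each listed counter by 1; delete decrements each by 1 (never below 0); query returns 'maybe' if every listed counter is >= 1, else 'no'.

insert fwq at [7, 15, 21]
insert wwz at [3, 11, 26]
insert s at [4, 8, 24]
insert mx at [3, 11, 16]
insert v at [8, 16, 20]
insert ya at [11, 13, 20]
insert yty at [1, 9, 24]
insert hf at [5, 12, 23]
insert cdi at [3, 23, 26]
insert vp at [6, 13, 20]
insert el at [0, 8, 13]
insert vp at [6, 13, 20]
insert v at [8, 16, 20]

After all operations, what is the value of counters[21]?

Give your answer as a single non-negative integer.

Step 1: insert fwq at [7, 15, 21] -> counters=[0,0,0,0,0,0,0,1,0,0,0,0,0,0,0,1,0,0,0,0,0,1,0,0,0,0,0,0]
Step 2: insert wwz at [3, 11, 26] -> counters=[0,0,0,1,0,0,0,1,0,0,0,1,0,0,0,1,0,0,0,0,0,1,0,0,0,0,1,0]
Step 3: insert s at [4, 8, 24] -> counters=[0,0,0,1,1,0,0,1,1,0,0,1,0,0,0,1,0,0,0,0,0,1,0,0,1,0,1,0]
Step 4: insert mx at [3, 11, 16] -> counters=[0,0,0,2,1,0,0,1,1,0,0,2,0,0,0,1,1,0,0,0,0,1,0,0,1,0,1,0]
Step 5: insert v at [8, 16, 20] -> counters=[0,0,0,2,1,0,0,1,2,0,0,2,0,0,0,1,2,0,0,0,1,1,0,0,1,0,1,0]
Step 6: insert ya at [11, 13, 20] -> counters=[0,0,0,2,1,0,0,1,2,0,0,3,0,1,0,1,2,0,0,0,2,1,0,0,1,0,1,0]
Step 7: insert yty at [1, 9, 24] -> counters=[0,1,0,2,1,0,0,1,2,1,0,3,0,1,0,1,2,0,0,0,2,1,0,0,2,0,1,0]
Step 8: insert hf at [5, 12, 23] -> counters=[0,1,0,2,1,1,0,1,2,1,0,3,1,1,0,1,2,0,0,0,2,1,0,1,2,0,1,0]
Step 9: insert cdi at [3, 23, 26] -> counters=[0,1,0,3,1,1,0,1,2,1,0,3,1,1,0,1,2,0,0,0,2,1,0,2,2,0,2,0]
Step 10: insert vp at [6, 13, 20] -> counters=[0,1,0,3,1,1,1,1,2,1,0,3,1,2,0,1,2,0,0,0,3,1,0,2,2,0,2,0]
Step 11: insert el at [0, 8, 13] -> counters=[1,1,0,3,1,1,1,1,3,1,0,3,1,3,0,1,2,0,0,0,3,1,0,2,2,0,2,0]
Step 12: insert vp at [6, 13, 20] -> counters=[1,1,0,3,1,1,2,1,3,1,0,3,1,4,0,1,2,0,0,0,4,1,0,2,2,0,2,0]
Step 13: insert v at [8, 16, 20] -> counters=[1,1,0,3,1,1,2,1,4,1,0,3,1,4,0,1,3,0,0,0,5,1,0,2,2,0,2,0]
Final counters=[1,1,0,3,1,1,2,1,4,1,0,3,1,4,0,1,3,0,0,0,5,1,0,2,2,0,2,0] -> counters[21]=1

Answer: 1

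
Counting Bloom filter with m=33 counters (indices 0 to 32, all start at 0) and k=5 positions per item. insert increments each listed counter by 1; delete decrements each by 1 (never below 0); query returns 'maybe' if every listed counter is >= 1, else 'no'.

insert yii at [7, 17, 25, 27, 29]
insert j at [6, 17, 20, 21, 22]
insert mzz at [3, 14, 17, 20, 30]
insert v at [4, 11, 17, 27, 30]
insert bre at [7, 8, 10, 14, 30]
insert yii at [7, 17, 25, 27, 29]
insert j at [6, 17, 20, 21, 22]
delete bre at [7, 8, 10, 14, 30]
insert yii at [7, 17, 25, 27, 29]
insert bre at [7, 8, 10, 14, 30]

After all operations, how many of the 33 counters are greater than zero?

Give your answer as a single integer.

Answer: 16

Derivation:
Step 1: insert yii at [7, 17, 25, 27, 29] -> counters=[0,0,0,0,0,0,0,1,0,0,0,0,0,0,0,0,0,1,0,0,0,0,0,0,0,1,0,1,0,1,0,0,0]
Step 2: insert j at [6, 17, 20, 21, 22] -> counters=[0,0,0,0,0,0,1,1,0,0,0,0,0,0,0,0,0,2,0,0,1,1,1,0,0,1,0,1,0,1,0,0,0]
Step 3: insert mzz at [3, 14, 17, 20, 30] -> counters=[0,0,0,1,0,0,1,1,0,0,0,0,0,0,1,0,0,3,0,0,2,1,1,0,0,1,0,1,0,1,1,0,0]
Step 4: insert v at [4, 11, 17, 27, 30] -> counters=[0,0,0,1,1,0,1,1,0,0,0,1,0,0,1,0,0,4,0,0,2,1,1,0,0,1,0,2,0,1,2,0,0]
Step 5: insert bre at [7, 8, 10, 14, 30] -> counters=[0,0,0,1,1,0,1,2,1,0,1,1,0,0,2,0,0,4,0,0,2,1,1,0,0,1,0,2,0,1,3,0,0]
Step 6: insert yii at [7, 17, 25, 27, 29] -> counters=[0,0,0,1,1,0,1,3,1,0,1,1,0,0,2,0,0,5,0,0,2,1,1,0,0,2,0,3,0,2,3,0,0]
Step 7: insert j at [6, 17, 20, 21, 22] -> counters=[0,0,0,1,1,0,2,3,1,0,1,1,0,0,2,0,0,6,0,0,3,2,2,0,0,2,0,3,0,2,3,0,0]
Step 8: delete bre at [7, 8, 10, 14, 30] -> counters=[0,0,0,1,1,0,2,2,0,0,0,1,0,0,1,0,0,6,0,0,3,2,2,0,0,2,0,3,0,2,2,0,0]
Step 9: insert yii at [7, 17, 25, 27, 29] -> counters=[0,0,0,1,1,0,2,3,0,0,0,1,0,0,1,0,0,7,0,0,3,2,2,0,0,3,0,4,0,3,2,0,0]
Step 10: insert bre at [7, 8, 10, 14, 30] -> counters=[0,0,0,1,1,0,2,4,1,0,1,1,0,0,2,0,0,7,0,0,3,2,2,0,0,3,0,4,0,3,3,0,0]
Final counters=[0,0,0,1,1,0,2,4,1,0,1,1,0,0,2,0,0,7,0,0,3,2,2,0,0,3,0,4,0,3,3,0,0] -> 16 nonzero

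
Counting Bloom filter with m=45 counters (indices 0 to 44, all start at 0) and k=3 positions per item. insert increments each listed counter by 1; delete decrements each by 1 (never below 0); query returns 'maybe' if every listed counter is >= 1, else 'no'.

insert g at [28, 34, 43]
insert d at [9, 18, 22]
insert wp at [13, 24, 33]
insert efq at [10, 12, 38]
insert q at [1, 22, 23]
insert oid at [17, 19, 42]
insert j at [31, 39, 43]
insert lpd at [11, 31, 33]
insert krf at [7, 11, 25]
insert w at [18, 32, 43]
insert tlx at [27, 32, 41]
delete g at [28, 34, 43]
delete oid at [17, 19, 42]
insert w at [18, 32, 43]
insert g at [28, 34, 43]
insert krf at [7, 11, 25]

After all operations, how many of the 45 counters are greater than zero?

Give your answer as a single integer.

Answer: 22

Derivation:
Step 1: insert g at [28, 34, 43] -> counters=[0,0,0,0,0,0,0,0,0,0,0,0,0,0,0,0,0,0,0,0,0,0,0,0,0,0,0,0,1,0,0,0,0,0,1,0,0,0,0,0,0,0,0,1,0]
Step 2: insert d at [9, 18, 22] -> counters=[0,0,0,0,0,0,0,0,0,1,0,0,0,0,0,0,0,0,1,0,0,0,1,0,0,0,0,0,1,0,0,0,0,0,1,0,0,0,0,0,0,0,0,1,0]
Step 3: insert wp at [13, 24, 33] -> counters=[0,0,0,0,0,0,0,0,0,1,0,0,0,1,0,0,0,0,1,0,0,0,1,0,1,0,0,0,1,0,0,0,0,1,1,0,0,0,0,0,0,0,0,1,0]
Step 4: insert efq at [10, 12, 38] -> counters=[0,0,0,0,0,0,0,0,0,1,1,0,1,1,0,0,0,0,1,0,0,0,1,0,1,0,0,0,1,0,0,0,0,1,1,0,0,0,1,0,0,0,0,1,0]
Step 5: insert q at [1, 22, 23] -> counters=[0,1,0,0,0,0,0,0,0,1,1,0,1,1,0,0,0,0,1,0,0,0,2,1,1,0,0,0,1,0,0,0,0,1,1,0,0,0,1,0,0,0,0,1,0]
Step 6: insert oid at [17, 19, 42] -> counters=[0,1,0,0,0,0,0,0,0,1,1,0,1,1,0,0,0,1,1,1,0,0,2,1,1,0,0,0,1,0,0,0,0,1,1,0,0,0,1,0,0,0,1,1,0]
Step 7: insert j at [31, 39, 43] -> counters=[0,1,0,0,0,0,0,0,0,1,1,0,1,1,0,0,0,1,1,1,0,0,2,1,1,0,0,0,1,0,0,1,0,1,1,0,0,0,1,1,0,0,1,2,0]
Step 8: insert lpd at [11, 31, 33] -> counters=[0,1,0,0,0,0,0,0,0,1,1,1,1,1,0,0,0,1,1,1,0,0,2,1,1,0,0,0,1,0,0,2,0,2,1,0,0,0,1,1,0,0,1,2,0]
Step 9: insert krf at [7, 11, 25] -> counters=[0,1,0,0,0,0,0,1,0,1,1,2,1,1,0,0,0,1,1,1,0,0,2,1,1,1,0,0,1,0,0,2,0,2,1,0,0,0,1,1,0,0,1,2,0]
Step 10: insert w at [18, 32, 43] -> counters=[0,1,0,0,0,0,0,1,0,1,1,2,1,1,0,0,0,1,2,1,0,0,2,1,1,1,0,0,1,0,0,2,1,2,1,0,0,0,1,1,0,0,1,3,0]
Step 11: insert tlx at [27, 32, 41] -> counters=[0,1,0,0,0,0,0,1,0,1,1,2,1,1,0,0,0,1,2,1,0,0,2,1,1,1,0,1,1,0,0,2,2,2,1,0,0,0,1,1,0,1,1,3,0]
Step 12: delete g at [28, 34, 43] -> counters=[0,1,0,0,0,0,0,1,0,1,1,2,1,1,0,0,0,1,2,1,0,0,2,1,1,1,0,1,0,0,0,2,2,2,0,0,0,0,1,1,0,1,1,2,0]
Step 13: delete oid at [17, 19, 42] -> counters=[0,1,0,0,0,0,0,1,0,1,1,2,1,1,0,0,0,0,2,0,0,0,2,1,1,1,0,1,0,0,0,2,2,2,0,0,0,0,1,1,0,1,0,2,0]
Step 14: insert w at [18, 32, 43] -> counters=[0,1,0,0,0,0,0,1,0,1,1,2,1,1,0,0,0,0,3,0,0,0,2,1,1,1,0,1,0,0,0,2,3,2,0,0,0,0,1,1,0,1,0,3,0]
Step 15: insert g at [28, 34, 43] -> counters=[0,1,0,0,0,0,0,1,0,1,1,2,1,1,0,0,0,0,3,0,0,0,2,1,1,1,0,1,1,0,0,2,3,2,1,0,0,0,1,1,0,1,0,4,0]
Step 16: insert krf at [7, 11, 25] -> counters=[0,1,0,0,0,0,0,2,0,1,1,3,1,1,0,0,0,0,3,0,0,0,2,1,1,2,0,1,1,0,0,2,3,2,1,0,0,0,1,1,0,1,0,4,0]
Final counters=[0,1,0,0,0,0,0,2,0,1,1,3,1,1,0,0,0,0,3,0,0,0,2,1,1,2,0,1,1,0,0,2,3,2,1,0,0,0,1,1,0,1,0,4,0] -> 22 nonzero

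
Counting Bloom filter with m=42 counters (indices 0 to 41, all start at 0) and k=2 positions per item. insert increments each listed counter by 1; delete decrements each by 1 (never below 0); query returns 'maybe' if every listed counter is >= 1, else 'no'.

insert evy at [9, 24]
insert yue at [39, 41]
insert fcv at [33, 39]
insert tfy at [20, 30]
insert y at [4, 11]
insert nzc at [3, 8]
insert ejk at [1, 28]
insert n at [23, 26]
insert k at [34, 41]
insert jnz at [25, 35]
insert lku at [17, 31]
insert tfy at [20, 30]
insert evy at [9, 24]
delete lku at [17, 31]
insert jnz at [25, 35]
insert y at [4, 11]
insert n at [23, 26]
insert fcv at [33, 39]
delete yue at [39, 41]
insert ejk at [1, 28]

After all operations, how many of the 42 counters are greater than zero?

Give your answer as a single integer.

Answer: 18

Derivation:
Step 1: insert evy at [9, 24] -> counters=[0,0,0,0,0,0,0,0,0,1,0,0,0,0,0,0,0,0,0,0,0,0,0,0,1,0,0,0,0,0,0,0,0,0,0,0,0,0,0,0,0,0]
Step 2: insert yue at [39, 41] -> counters=[0,0,0,0,0,0,0,0,0,1,0,0,0,0,0,0,0,0,0,0,0,0,0,0,1,0,0,0,0,0,0,0,0,0,0,0,0,0,0,1,0,1]
Step 3: insert fcv at [33, 39] -> counters=[0,0,0,0,0,0,0,0,0,1,0,0,0,0,0,0,0,0,0,0,0,0,0,0,1,0,0,0,0,0,0,0,0,1,0,0,0,0,0,2,0,1]
Step 4: insert tfy at [20, 30] -> counters=[0,0,0,0,0,0,0,0,0,1,0,0,0,0,0,0,0,0,0,0,1,0,0,0,1,0,0,0,0,0,1,0,0,1,0,0,0,0,0,2,0,1]
Step 5: insert y at [4, 11] -> counters=[0,0,0,0,1,0,0,0,0,1,0,1,0,0,0,0,0,0,0,0,1,0,0,0,1,0,0,0,0,0,1,0,0,1,0,0,0,0,0,2,0,1]
Step 6: insert nzc at [3, 8] -> counters=[0,0,0,1,1,0,0,0,1,1,0,1,0,0,0,0,0,0,0,0,1,0,0,0,1,0,0,0,0,0,1,0,0,1,0,0,0,0,0,2,0,1]
Step 7: insert ejk at [1, 28] -> counters=[0,1,0,1,1,0,0,0,1,1,0,1,0,0,0,0,0,0,0,0,1,0,0,0,1,0,0,0,1,0,1,0,0,1,0,0,0,0,0,2,0,1]
Step 8: insert n at [23, 26] -> counters=[0,1,0,1,1,0,0,0,1,1,0,1,0,0,0,0,0,0,0,0,1,0,0,1,1,0,1,0,1,0,1,0,0,1,0,0,0,0,0,2,0,1]
Step 9: insert k at [34, 41] -> counters=[0,1,0,1,1,0,0,0,1,1,0,1,0,0,0,0,0,0,0,0,1,0,0,1,1,0,1,0,1,0,1,0,0,1,1,0,0,0,0,2,0,2]
Step 10: insert jnz at [25, 35] -> counters=[0,1,0,1,1,0,0,0,1,1,0,1,0,0,0,0,0,0,0,0,1,0,0,1,1,1,1,0,1,0,1,0,0,1,1,1,0,0,0,2,0,2]
Step 11: insert lku at [17, 31] -> counters=[0,1,0,1,1,0,0,0,1,1,0,1,0,0,0,0,0,1,0,0,1,0,0,1,1,1,1,0,1,0,1,1,0,1,1,1,0,0,0,2,0,2]
Step 12: insert tfy at [20, 30] -> counters=[0,1,0,1,1,0,0,0,1,1,0,1,0,0,0,0,0,1,0,0,2,0,0,1,1,1,1,0,1,0,2,1,0,1,1,1,0,0,0,2,0,2]
Step 13: insert evy at [9, 24] -> counters=[0,1,0,1,1,0,0,0,1,2,0,1,0,0,0,0,0,1,0,0,2,0,0,1,2,1,1,0,1,0,2,1,0,1,1,1,0,0,0,2,0,2]
Step 14: delete lku at [17, 31] -> counters=[0,1,0,1,1,0,0,0,1,2,0,1,0,0,0,0,0,0,0,0,2,0,0,1,2,1,1,0,1,0,2,0,0,1,1,1,0,0,0,2,0,2]
Step 15: insert jnz at [25, 35] -> counters=[0,1,0,1,1,0,0,0,1,2,0,1,0,0,0,0,0,0,0,0,2,0,0,1,2,2,1,0,1,0,2,0,0,1,1,2,0,0,0,2,0,2]
Step 16: insert y at [4, 11] -> counters=[0,1,0,1,2,0,0,0,1,2,0,2,0,0,0,0,0,0,0,0,2,0,0,1,2,2,1,0,1,0,2,0,0,1,1,2,0,0,0,2,0,2]
Step 17: insert n at [23, 26] -> counters=[0,1,0,1,2,0,0,0,1,2,0,2,0,0,0,0,0,0,0,0,2,0,0,2,2,2,2,0,1,0,2,0,0,1,1,2,0,0,0,2,0,2]
Step 18: insert fcv at [33, 39] -> counters=[0,1,0,1,2,0,0,0,1,2,0,2,0,0,0,0,0,0,0,0,2,0,0,2,2,2,2,0,1,0,2,0,0,2,1,2,0,0,0,3,0,2]
Step 19: delete yue at [39, 41] -> counters=[0,1,0,1,2,0,0,0,1,2,0,2,0,0,0,0,0,0,0,0,2,0,0,2,2,2,2,0,1,0,2,0,0,2,1,2,0,0,0,2,0,1]
Step 20: insert ejk at [1, 28] -> counters=[0,2,0,1,2,0,0,0,1,2,0,2,0,0,0,0,0,0,0,0,2,0,0,2,2,2,2,0,2,0,2,0,0,2,1,2,0,0,0,2,0,1]
Final counters=[0,2,0,1,2,0,0,0,1,2,0,2,0,0,0,0,0,0,0,0,2,0,0,2,2,2,2,0,2,0,2,0,0,2,1,2,0,0,0,2,0,1] -> 18 nonzero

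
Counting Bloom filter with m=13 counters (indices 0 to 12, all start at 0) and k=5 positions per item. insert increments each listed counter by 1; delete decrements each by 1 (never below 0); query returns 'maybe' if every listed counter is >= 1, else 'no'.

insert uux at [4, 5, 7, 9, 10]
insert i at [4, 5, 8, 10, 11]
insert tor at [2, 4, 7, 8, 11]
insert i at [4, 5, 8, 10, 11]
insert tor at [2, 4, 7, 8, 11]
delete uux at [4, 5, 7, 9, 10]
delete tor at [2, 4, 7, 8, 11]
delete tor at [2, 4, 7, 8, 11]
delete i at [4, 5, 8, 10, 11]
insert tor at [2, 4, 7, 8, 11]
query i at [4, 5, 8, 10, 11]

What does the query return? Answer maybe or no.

Answer: maybe

Derivation:
Step 1: insert uux at [4, 5, 7, 9, 10] -> counters=[0,0,0,0,1,1,0,1,0,1,1,0,0]
Step 2: insert i at [4, 5, 8, 10, 11] -> counters=[0,0,0,0,2,2,0,1,1,1,2,1,0]
Step 3: insert tor at [2, 4, 7, 8, 11] -> counters=[0,0,1,0,3,2,0,2,2,1,2,2,0]
Step 4: insert i at [4, 5, 8, 10, 11] -> counters=[0,0,1,0,4,3,0,2,3,1,3,3,0]
Step 5: insert tor at [2, 4, 7, 8, 11] -> counters=[0,0,2,0,5,3,0,3,4,1,3,4,0]
Step 6: delete uux at [4, 5, 7, 9, 10] -> counters=[0,0,2,0,4,2,0,2,4,0,2,4,0]
Step 7: delete tor at [2, 4, 7, 8, 11] -> counters=[0,0,1,0,3,2,0,1,3,0,2,3,0]
Step 8: delete tor at [2, 4, 7, 8, 11] -> counters=[0,0,0,0,2,2,0,0,2,0,2,2,0]
Step 9: delete i at [4, 5, 8, 10, 11] -> counters=[0,0,0,0,1,1,0,0,1,0,1,1,0]
Step 10: insert tor at [2, 4, 7, 8, 11] -> counters=[0,0,1,0,2,1,0,1,2,0,1,2,0]
Query i: check counters[4]=2 counters[5]=1 counters[8]=2 counters[10]=1 counters[11]=2 -> maybe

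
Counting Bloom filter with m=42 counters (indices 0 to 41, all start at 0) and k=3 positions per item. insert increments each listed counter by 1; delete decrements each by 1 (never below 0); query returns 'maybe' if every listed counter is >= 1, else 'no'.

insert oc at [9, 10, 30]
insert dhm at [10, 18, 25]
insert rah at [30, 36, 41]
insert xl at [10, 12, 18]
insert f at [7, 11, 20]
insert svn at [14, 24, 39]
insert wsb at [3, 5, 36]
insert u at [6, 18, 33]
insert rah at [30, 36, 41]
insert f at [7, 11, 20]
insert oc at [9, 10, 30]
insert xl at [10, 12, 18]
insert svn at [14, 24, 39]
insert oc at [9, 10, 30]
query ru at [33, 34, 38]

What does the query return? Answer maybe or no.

Step 1: insert oc at [9, 10, 30] -> counters=[0,0,0,0,0,0,0,0,0,1,1,0,0,0,0,0,0,0,0,0,0,0,0,0,0,0,0,0,0,0,1,0,0,0,0,0,0,0,0,0,0,0]
Step 2: insert dhm at [10, 18, 25] -> counters=[0,0,0,0,0,0,0,0,0,1,2,0,0,0,0,0,0,0,1,0,0,0,0,0,0,1,0,0,0,0,1,0,0,0,0,0,0,0,0,0,0,0]
Step 3: insert rah at [30, 36, 41] -> counters=[0,0,0,0,0,0,0,0,0,1,2,0,0,0,0,0,0,0,1,0,0,0,0,0,0,1,0,0,0,0,2,0,0,0,0,0,1,0,0,0,0,1]
Step 4: insert xl at [10, 12, 18] -> counters=[0,0,0,0,0,0,0,0,0,1,3,0,1,0,0,0,0,0,2,0,0,0,0,0,0,1,0,0,0,0,2,0,0,0,0,0,1,0,0,0,0,1]
Step 5: insert f at [7, 11, 20] -> counters=[0,0,0,0,0,0,0,1,0,1,3,1,1,0,0,0,0,0,2,0,1,0,0,0,0,1,0,0,0,0,2,0,0,0,0,0,1,0,0,0,0,1]
Step 6: insert svn at [14, 24, 39] -> counters=[0,0,0,0,0,0,0,1,0,1,3,1,1,0,1,0,0,0,2,0,1,0,0,0,1,1,0,0,0,0,2,0,0,0,0,0,1,0,0,1,0,1]
Step 7: insert wsb at [3, 5, 36] -> counters=[0,0,0,1,0,1,0,1,0,1,3,1,1,0,1,0,0,0,2,0,1,0,0,0,1,1,0,0,0,0,2,0,0,0,0,0,2,0,0,1,0,1]
Step 8: insert u at [6, 18, 33] -> counters=[0,0,0,1,0,1,1,1,0,1,3,1,1,0,1,0,0,0,3,0,1,0,0,0,1,1,0,0,0,0,2,0,0,1,0,0,2,0,0,1,0,1]
Step 9: insert rah at [30, 36, 41] -> counters=[0,0,0,1,0,1,1,1,0,1,3,1,1,0,1,0,0,0,3,0,1,0,0,0,1,1,0,0,0,0,3,0,0,1,0,0,3,0,0,1,0,2]
Step 10: insert f at [7, 11, 20] -> counters=[0,0,0,1,0,1,1,2,0,1,3,2,1,0,1,0,0,0,3,0,2,0,0,0,1,1,0,0,0,0,3,0,0,1,0,0,3,0,0,1,0,2]
Step 11: insert oc at [9, 10, 30] -> counters=[0,0,0,1,0,1,1,2,0,2,4,2,1,0,1,0,0,0,3,0,2,0,0,0,1,1,0,0,0,0,4,0,0,1,0,0,3,0,0,1,0,2]
Step 12: insert xl at [10, 12, 18] -> counters=[0,0,0,1,0,1,1,2,0,2,5,2,2,0,1,0,0,0,4,0,2,0,0,0,1,1,0,0,0,0,4,0,0,1,0,0,3,0,0,1,0,2]
Step 13: insert svn at [14, 24, 39] -> counters=[0,0,0,1,0,1,1,2,0,2,5,2,2,0,2,0,0,0,4,0,2,0,0,0,2,1,0,0,0,0,4,0,0,1,0,0,3,0,0,2,0,2]
Step 14: insert oc at [9, 10, 30] -> counters=[0,0,0,1,0,1,1,2,0,3,6,2,2,0,2,0,0,0,4,0,2,0,0,0,2,1,0,0,0,0,5,0,0,1,0,0,3,0,0,2,0,2]
Query ru: check counters[33]=1 counters[34]=0 counters[38]=0 -> no

Answer: no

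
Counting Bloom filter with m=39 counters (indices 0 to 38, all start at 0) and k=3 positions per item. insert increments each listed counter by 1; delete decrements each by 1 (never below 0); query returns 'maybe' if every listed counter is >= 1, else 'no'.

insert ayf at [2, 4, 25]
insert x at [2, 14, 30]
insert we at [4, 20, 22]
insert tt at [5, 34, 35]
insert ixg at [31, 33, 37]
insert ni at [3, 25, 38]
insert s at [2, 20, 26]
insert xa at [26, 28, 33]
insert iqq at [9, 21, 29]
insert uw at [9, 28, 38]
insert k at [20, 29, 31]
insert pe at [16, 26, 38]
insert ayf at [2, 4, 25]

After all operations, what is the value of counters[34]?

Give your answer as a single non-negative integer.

Answer: 1

Derivation:
Step 1: insert ayf at [2, 4, 25] -> counters=[0,0,1,0,1,0,0,0,0,0,0,0,0,0,0,0,0,0,0,0,0,0,0,0,0,1,0,0,0,0,0,0,0,0,0,0,0,0,0]
Step 2: insert x at [2, 14, 30] -> counters=[0,0,2,0,1,0,0,0,0,0,0,0,0,0,1,0,0,0,0,0,0,0,0,0,0,1,0,0,0,0,1,0,0,0,0,0,0,0,0]
Step 3: insert we at [4, 20, 22] -> counters=[0,0,2,0,2,0,0,0,0,0,0,0,0,0,1,0,0,0,0,0,1,0,1,0,0,1,0,0,0,0,1,0,0,0,0,0,0,0,0]
Step 4: insert tt at [5, 34, 35] -> counters=[0,0,2,0,2,1,0,0,0,0,0,0,0,0,1,0,0,0,0,0,1,0,1,0,0,1,0,0,0,0,1,0,0,0,1,1,0,0,0]
Step 5: insert ixg at [31, 33, 37] -> counters=[0,0,2,0,2,1,0,0,0,0,0,0,0,0,1,0,0,0,0,0,1,0,1,0,0,1,0,0,0,0,1,1,0,1,1,1,0,1,0]
Step 6: insert ni at [3, 25, 38] -> counters=[0,0,2,1,2,1,0,0,0,0,0,0,0,0,1,0,0,0,0,0,1,0,1,0,0,2,0,0,0,0,1,1,0,1,1,1,0,1,1]
Step 7: insert s at [2, 20, 26] -> counters=[0,0,3,1,2,1,0,0,0,0,0,0,0,0,1,0,0,0,0,0,2,0,1,0,0,2,1,0,0,0,1,1,0,1,1,1,0,1,1]
Step 8: insert xa at [26, 28, 33] -> counters=[0,0,3,1,2,1,0,0,0,0,0,0,0,0,1,0,0,0,0,0,2,0,1,0,0,2,2,0,1,0,1,1,0,2,1,1,0,1,1]
Step 9: insert iqq at [9, 21, 29] -> counters=[0,0,3,1,2,1,0,0,0,1,0,0,0,0,1,0,0,0,0,0,2,1,1,0,0,2,2,0,1,1,1,1,0,2,1,1,0,1,1]
Step 10: insert uw at [9, 28, 38] -> counters=[0,0,3,1,2,1,0,0,0,2,0,0,0,0,1,0,0,0,0,0,2,1,1,0,0,2,2,0,2,1,1,1,0,2,1,1,0,1,2]
Step 11: insert k at [20, 29, 31] -> counters=[0,0,3,1,2,1,0,0,0,2,0,0,0,0,1,0,0,0,0,0,3,1,1,0,0,2,2,0,2,2,1,2,0,2,1,1,0,1,2]
Step 12: insert pe at [16, 26, 38] -> counters=[0,0,3,1,2,1,0,0,0,2,0,0,0,0,1,0,1,0,0,0,3,1,1,0,0,2,3,0,2,2,1,2,0,2,1,1,0,1,3]
Step 13: insert ayf at [2, 4, 25] -> counters=[0,0,4,1,3,1,0,0,0,2,0,0,0,0,1,0,1,0,0,0,3,1,1,0,0,3,3,0,2,2,1,2,0,2,1,1,0,1,3]
Final counters=[0,0,4,1,3,1,0,0,0,2,0,0,0,0,1,0,1,0,0,0,3,1,1,0,0,3,3,0,2,2,1,2,0,2,1,1,0,1,3] -> counters[34]=1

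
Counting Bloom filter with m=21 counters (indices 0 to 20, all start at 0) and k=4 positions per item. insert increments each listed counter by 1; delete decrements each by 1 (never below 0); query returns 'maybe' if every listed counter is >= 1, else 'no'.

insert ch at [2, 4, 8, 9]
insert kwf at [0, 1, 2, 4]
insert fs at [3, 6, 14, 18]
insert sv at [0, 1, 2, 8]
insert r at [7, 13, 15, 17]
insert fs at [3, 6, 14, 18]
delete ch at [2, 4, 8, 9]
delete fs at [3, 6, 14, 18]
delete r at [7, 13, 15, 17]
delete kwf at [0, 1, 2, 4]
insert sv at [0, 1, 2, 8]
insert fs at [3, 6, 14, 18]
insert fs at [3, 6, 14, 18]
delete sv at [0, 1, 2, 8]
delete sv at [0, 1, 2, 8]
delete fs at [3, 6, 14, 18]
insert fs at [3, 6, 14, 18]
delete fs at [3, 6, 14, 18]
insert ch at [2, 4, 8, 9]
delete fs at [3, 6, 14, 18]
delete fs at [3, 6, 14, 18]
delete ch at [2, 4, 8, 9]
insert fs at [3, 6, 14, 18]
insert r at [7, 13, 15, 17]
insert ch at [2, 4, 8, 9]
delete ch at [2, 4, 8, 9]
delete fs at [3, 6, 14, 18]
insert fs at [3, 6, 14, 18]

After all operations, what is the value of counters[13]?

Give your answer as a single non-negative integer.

Answer: 1

Derivation:
Step 1: insert ch at [2, 4, 8, 9] -> counters=[0,0,1,0,1,0,0,0,1,1,0,0,0,0,0,0,0,0,0,0,0]
Step 2: insert kwf at [0, 1, 2, 4] -> counters=[1,1,2,0,2,0,0,0,1,1,0,0,0,0,0,0,0,0,0,0,0]
Step 3: insert fs at [3, 6, 14, 18] -> counters=[1,1,2,1,2,0,1,0,1,1,0,0,0,0,1,0,0,0,1,0,0]
Step 4: insert sv at [0, 1, 2, 8] -> counters=[2,2,3,1,2,0,1,0,2,1,0,0,0,0,1,0,0,0,1,0,0]
Step 5: insert r at [7, 13, 15, 17] -> counters=[2,2,3,1,2,0,1,1,2,1,0,0,0,1,1,1,0,1,1,0,0]
Step 6: insert fs at [3, 6, 14, 18] -> counters=[2,2,3,2,2,0,2,1,2,1,0,0,0,1,2,1,0,1,2,0,0]
Step 7: delete ch at [2, 4, 8, 9] -> counters=[2,2,2,2,1,0,2,1,1,0,0,0,0,1,2,1,0,1,2,0,0]
Step 8: delete fs at [3, 6, 14, 18] -> counters=[2,2,2,1,1,0,1,1,1,0,0,0,0,1,1,1,0,1,1,0,0]
Step 9: delete r at [7, 13, 15, 17] -> counters=[2,2,2,1,1,0,1,0,1,0,0,0,0,0,1,0,0,0,1,0,0]
Step 10: delete kwf at [0, 1, 2, 4] -> counters=[1,1,1,1,0,0,1,0,1,0,0,0,0,0,1,0,0,0,1,0,0]
Step 11: insert sv at [0, 1, 2, 8] -> counters=[2,2,2,1,0,0,1,0,2,0,0,0,0,0,1,0,0,0,1,0,0]
Step 12: insert fs at [3, 6, 14, 18] -> counters=[2,2,2,2,0,0,2,0,2,0,0,0,0,0,2,0,0,0,2,0,0]
Step 13: insert fs at [3, 6, 14, 18] -> counters=[2,2,2,3,0,0,3,0,2,0,0,0,0,0,3,0,0,0,3,0,0]
Step 14: delete sv at [0, 1, 2, 8] -> counters=[1,1,1,3,0,0,3,0,1,0,0,0,0,0,3,0,0,0,3,0,0]
Step 15: delete sv at [0, 1, 2, 8] -> counters=[0,0,0,3,0,0,3,0,0,0,0,0,0,0,3,0,0,0,3,0,0]
Step 16: delete fs at [3, 6, 14, 18] -> counters=[0,0,0,2,0,0,2,0,0,0,0,0,0,0,2,0,0,0,2,0,0]
Step 17: insert fs at [3, 6, 14, 18] -> counters=[0,0,0,3,0,0,3,0,0,0,0,0,0,0,3,0,0,0,3,0,0]
Step 18: delete fs at [3, 6, 14, 18] -> counters=[0,0,0,2,0,0,2,0,0,0,0,0,0,0,2,0,0,0,2,0,0]
Step 19: insert ch at [2, 4, 8, 9] -> counters=[0,0,1,2,1,0,2,0,1,1,0,0,0,0,2,0,0,0,2,0,0]
Step 20: delete fs at [3, 6, 14, 18] -> counters=[0,0,1,1,1,0,1,0,1,1,0,0,0,0,1,0,0,0,1,0,0]
Step 21: delete fs at [3, 6, 14, 18] -> counters=[0,0,1,0,1,0,0,0,1,1,0,0,0,0,0,0,0,0,0,0,0]
Step 22: delete ch at [2, 4, 8, 9] -> counters=[0,0,0,0,0,0,0,0,0,0,0,0,0,0,0,0,0,0,0,0,0]
Step 23: insert fs at [3, 6, 14, 18] -> counters=[0,0,0,1,0,0,1,0,0,0,0,0,0,0,1,0,0,0,1,0,0]
Step 24: insert r at [7, 13, 15, 17] -> counters=[0,0,0,1,0,0,1,1,0,0,0,0,0,1,1,1,0,1,1,0,0]
Step 25: insert ch at [2, 4, 8, 9] -> counters=[0,0,1,1,1,0,1,1,1,1,0,0,0,1,1,1,0,1,1,0,0]
Step 26: delete ch at [2, 4, 8, 9] -> counters=[0,0,0,1,0,0,1,1,0,0,0,0,0,1,1,1,0,1,1,0,0]
Step 27: delete fs at [3, 6, 14, 18] -> counters=[0,0,0,0,0,0,0,1,0,0,0,0,0,1,0,1,0,1,0,0,0]
Step 28: insert fs at [3, 6, 14, 18] -> counters=[0,0,0,1,0,0,1,1,0,0,0,0,0,1,1,1,0,1,1,0,0]
Final counters=[0,0,0,1,0,0,1,1,0,0,0,0,0,1,1,1,0,1,1,0,0] -> counters[13]=1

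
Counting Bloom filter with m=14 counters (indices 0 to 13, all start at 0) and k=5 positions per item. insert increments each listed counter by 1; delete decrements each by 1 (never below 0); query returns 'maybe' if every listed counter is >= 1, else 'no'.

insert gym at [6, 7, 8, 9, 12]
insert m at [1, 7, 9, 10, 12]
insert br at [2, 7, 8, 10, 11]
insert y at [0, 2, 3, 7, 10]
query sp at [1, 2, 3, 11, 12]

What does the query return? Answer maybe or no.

Step 1: insert gym at [6, 7, 8, 9, 12] -> counters=[0,0,0,0,0,0,1,1,1,1,0,0,1,0]
Step 2: insert m at [1, 7, 9, 10, 12] -> counters=[0,1,0,0,0,0,1,2,1,2,1,0,2,0]
Step 3: insert br at [2, 7, 8, 10, 11] -> counters=[0,1,1,0,0,0,1,3,2,2,2,1,2,0]
Step 4: insert y at [0, 2, 3, 7, 10] -> counters=[1,1,2,1,0,0,1,4,2,2,3,1,2,0]
Query sp: check counters[1]=1 counters[2]=2 counters[3]=1 counters[11]=1 counters[12]=2 -> maybe

Answer: maybe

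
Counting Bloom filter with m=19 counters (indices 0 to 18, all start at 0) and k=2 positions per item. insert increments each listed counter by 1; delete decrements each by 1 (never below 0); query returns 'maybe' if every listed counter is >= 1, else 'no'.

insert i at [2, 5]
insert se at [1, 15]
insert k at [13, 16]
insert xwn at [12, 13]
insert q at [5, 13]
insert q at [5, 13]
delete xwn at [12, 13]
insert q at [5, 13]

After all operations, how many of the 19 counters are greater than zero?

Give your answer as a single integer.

Answer: 6

Derivation:
Step 1: insert i at [2, 5] -> counters=[0,0,1,0,0,1,0,0,0,0,0,0,0,0,0,0,0,0,0]
Step 2: insert se at [1, 15] -> counters=[0,1,1,0,0,1,0,0,0,0,0,0,0,0,0,1,0,0,0]
Step 3: insert k at [13, 16] -> counters=[0,1,1,0,0,1,0,0,0,0,0,0,0,1,0,1,1,0,0]
Step 4: insert xwn at [12, 13] -> counters=[0,1,1,0,0,1,0,0,0,0,0,0,1,2,0,1,1,0,0]
Step 5: insert q at [5, 13] -> counters=[0,1,1,0,0,2,0,0,0,0,0,0,1,3,0,1,1,0,0]
Step 6: insert q at [5, 13] -> counters=[0,1,1,0,0,3,0,0,0,0,0,0,1,4,0,1,1,0,0]
Step 7: delete xwn at [12, 13] -> counters=[0,1,1,0,0,3,0,0,0,0,0,0,0,3,0,1,1,0,0]
Step 8: insert q at [5, 13] -> counters=[0,1,1,0,0,4,0,0,0,0,0,0,0,4,0,1,1,0,0]
Final counters=[0,1,1,0,0,4,0,0,0,0,0,0,0,4,0,1,1,0,0] -> 6 nonzero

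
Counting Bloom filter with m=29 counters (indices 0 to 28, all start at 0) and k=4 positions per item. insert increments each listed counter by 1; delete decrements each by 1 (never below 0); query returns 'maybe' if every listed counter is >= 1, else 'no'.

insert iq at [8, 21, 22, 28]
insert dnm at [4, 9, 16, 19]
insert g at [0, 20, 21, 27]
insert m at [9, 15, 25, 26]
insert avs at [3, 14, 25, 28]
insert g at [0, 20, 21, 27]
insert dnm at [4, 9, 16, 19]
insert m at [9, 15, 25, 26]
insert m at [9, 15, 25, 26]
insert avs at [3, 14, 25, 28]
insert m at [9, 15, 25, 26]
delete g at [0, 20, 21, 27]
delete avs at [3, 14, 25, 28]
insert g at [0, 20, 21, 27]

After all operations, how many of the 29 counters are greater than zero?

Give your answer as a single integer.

Answer: 16

Derivation:
Step 1: insert iq at [8, 21, 22, 28] -> counters=[0,0,0,0,0,0,0,0,1,0,0,0,0,0,0,0,0,0,0,0,0,1,1,0,0,0,0,0,1]
Step 2: insert dnm at [4, 9, 16, 19] -> counters=[0,0,0,0,1,0,0,0,1,1,0,0,0,0,0,0,1,0,0,1,0,1,1,0,0,0,0,0,1]
Step 3: insert g at [0, 20, 21, 27] -> counters=[1,0,0,0,1,0,0,0,1,1,0,0,0,0,0,0,1,0,0,1,1,2,1,0,0,0,0,1,1]
Step 4: insert m at [9, 15, 25, 26] -> counters=[1,0,0,0,1,0,0,0,1,2,0,0,0,0,0,1,1,0,0,1,1,2,1,0,0,1,1,1,1]
Step 5: insert avs at [3, 14, 25, 28] -> counters=[1,0,0,1,1,0,0,0,1,2,0,0,0,0,1,1,1,0,0,1,1,2,1,0,0,2,1,1,2]
Step 6: insert g at [0, 20, 21, 27] -> counters=[2,0,0,1,1,0,0,0,1,2,0,0,0,0,1,1,1,0,0,1,2,3,1,0,0,2,1,2,2]
Step 7: insert dnm at [4, 9, 16, 19] -> counters=[2,0,0,1,2,0,0,0,1,3,0,0,0,0,1,1,2,0,0,2,2,3,1,0,0,2,1,2,2]
Step 8: insert m at [9, 15, 25, 26] -> counters=[2,0,0,1,2,0,0,0,1,4,0,0,0,0,1,2,2,0,0,2,2,3,1,0,0,3,2,2,2]
Step 9: insert m at [9, 15, 25, 26] -> counters=[2,0,0,1,2,0,0,0,1,5,0,0,0,0,1,3,2,0,0,2,2,3,1,0,0,4,3,2,2]
Step 10: insert avs at [3, 14, 25, 28] -> counters=[2,0,0,2,2,0,0,0,1,5,0,0,0,0,2,3,2,0,0,2,2,3,1,0,0,5,3,2,3]
Step 11: insert m at [9, 15, 25, 26] -> counters=[2,0,0,2,2,0,0,0,1,6,0,0,0,0,2,4,2,0,0,2,2,3,1,0,0,6,4,2,3]
Step 12: delete g at [0, 20, 21, 27] -> counters=[1,0,0,2,2,0,0,0,1,6,0,0,0,0,2,4,2,0,0,2,1,2,1,0,0,6,4,1,3]
Step 13: delete avs at [3, 14, 25, 28] -> counters=[1,0,0,1,2,0,0,0,1,6,0,0,0,0,1,4,2,0,0,2,1,2,1,0,0,5,4,1,2]
Step 14: insert g at [0, 20, 21, 27] -> counters=[2,0,0,1,2,0,0,0,1,6,0,0,0,0,1,4,2,0,0,2,2,3,1,0,0,5,4,2,2]
Final counters=[2,0,0,1,2,0,0,0,1,6,0,0,0,0,1,4,2,0,0,2,2,3,1,0,0,5,4,2,2] -> 16 nonzero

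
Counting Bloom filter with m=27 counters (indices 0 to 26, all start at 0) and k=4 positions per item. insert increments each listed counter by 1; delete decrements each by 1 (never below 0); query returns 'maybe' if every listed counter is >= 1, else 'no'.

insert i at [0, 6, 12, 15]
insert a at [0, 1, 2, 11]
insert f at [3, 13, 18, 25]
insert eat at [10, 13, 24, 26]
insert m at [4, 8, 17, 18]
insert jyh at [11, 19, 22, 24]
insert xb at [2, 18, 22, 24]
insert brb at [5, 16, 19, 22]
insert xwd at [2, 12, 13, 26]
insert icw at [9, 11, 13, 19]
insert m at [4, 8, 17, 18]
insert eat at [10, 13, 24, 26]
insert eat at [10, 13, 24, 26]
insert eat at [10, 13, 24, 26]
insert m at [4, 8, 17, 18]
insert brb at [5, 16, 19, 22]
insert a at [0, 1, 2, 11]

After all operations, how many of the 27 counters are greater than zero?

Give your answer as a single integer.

Answer: 22

Derivation:
Step 1: insert i at [0, 6, 12, 15] -> counters=[1,0,0,0,0,0,1,0,0,0,0,0,1,0,0,1,0,0,0,0,0,0,0,0,0,0,0]
Step 2: insert a at [0, 1, 2, 11] -> counters=[2,1,1,0,0,0,1,0,0,0,0,1,1,0,0,1,0,0,0,0,0,0,0,0,0,0,0]
Step 3: insert f at [3, 13, 18, 25] -> counters=[2,1,1,1,0,0,1,0,0,0,0,1,1,1,0,1,0,0,1,0,0,0,0,0,0,1,0]
Step 4: insert eat at [10, 13, 24, 26] -> counters=[2,1,1,1,0,0,1,0,0,0,1,1,1,2,0,1,0,0,1,0,0,0,0,0,1,1,1]
Step 5: insert m at [4, 8, 17, 18] -> counters=[2,1,1,1,1,0,1,0,1,0,1,1,1,2,0,1,0,1,2,0,0,0,0,0,1,1,1]
Step 6: insert jyh at [11, 19, 22, 24] -> counters=[2,1,1,1,1,0,1,0,1,0,1,2,1,2,0,1,0,1,2,1,0,0,1,0,2,1,1]
Step 7: insert xb at [2, 18, 22, 24] -> counters=[2,1,2,1,1,0,1,0,1,0,1,2,1,2,0,1,0,1,3,1,0,0,2,0,3,1,1]
Step 8: insert brb at [5, 16, 19, 22] -> counters=[2,1,2,1,1,1,1,0,1,0,1,2,1,2,0,1,1,1,3,2,0,0,3,0,3,1,1]
Step 9: insert xwd at [2, 12, 13, 26] -> counters=[2,1,3,1,1,1,1,0,1,0,1,2,2,3,0,1,1,1,3,2,0,0,3,0,3,1,2]
Step 10: insert icw at [9, 11, 13, 19] -> counters=[2,1,3,1,1,1,1,0,1,1,1,3,2,4,0,1,1,1,3,3,0,0,3,0,3,1,2]
Step 11: insert m at [4, 8, 17, 18] -> counters=[2,1,3,1,2,1,1,0,2,1,1,3,2,4,0,1,1,2,4,3,0,0,3,0,3,1,2]
Step 12: insert eat at [10, 13, 24, 26] -> counters=[2,1,3,1,2,1,1,0,2,1,2,3,2,5,0,1,1,2,4,3,0,0,3,0,4,1,3]
Step 13: insert eat at [10, 13, 24, 26] -> counters=[2,1,3,1,2,1,1,0,2,1,3,3,2,6,0,1,1,2,4,3,0,0,3,0,5,1,4]
Step 14: insert eat at [10, 13, 24, 26] -> counters=[2,1,3,1,2,1,1,0,2,1,4,3,2,7,0,1,1,2,4,3,0,0,3,0,6,1,5]
Step 15: insert m at [4, 8, 17, 18] -> counters=[2,1,3,1,3,1,1,0,3,1,4,3,2,7,0,1,1,3,5,3,0,0,3,0,6,1,5]
Step 16: insert brb at [5, 16, 19, 22] -> counters=[2,1,3,1,3,2,1,0,3,1,4,3,2,7,0,1,2,3,5,4,0,0,4,0,6,1,5]
Step 17: insert a at [0, 1, 2, 11] -> counters=[3,2,4,1,3,2,1,0,3,1,4,4,2,7,0,1,2,3,5,4,0,0,4,0,6,1,5]
Final counters=[3,2,4,1,3,2,1,0,3,1,4,4,2,7,0,1,2,3,5,4,0,0,4,0,6,1,5] -> 22 nonzero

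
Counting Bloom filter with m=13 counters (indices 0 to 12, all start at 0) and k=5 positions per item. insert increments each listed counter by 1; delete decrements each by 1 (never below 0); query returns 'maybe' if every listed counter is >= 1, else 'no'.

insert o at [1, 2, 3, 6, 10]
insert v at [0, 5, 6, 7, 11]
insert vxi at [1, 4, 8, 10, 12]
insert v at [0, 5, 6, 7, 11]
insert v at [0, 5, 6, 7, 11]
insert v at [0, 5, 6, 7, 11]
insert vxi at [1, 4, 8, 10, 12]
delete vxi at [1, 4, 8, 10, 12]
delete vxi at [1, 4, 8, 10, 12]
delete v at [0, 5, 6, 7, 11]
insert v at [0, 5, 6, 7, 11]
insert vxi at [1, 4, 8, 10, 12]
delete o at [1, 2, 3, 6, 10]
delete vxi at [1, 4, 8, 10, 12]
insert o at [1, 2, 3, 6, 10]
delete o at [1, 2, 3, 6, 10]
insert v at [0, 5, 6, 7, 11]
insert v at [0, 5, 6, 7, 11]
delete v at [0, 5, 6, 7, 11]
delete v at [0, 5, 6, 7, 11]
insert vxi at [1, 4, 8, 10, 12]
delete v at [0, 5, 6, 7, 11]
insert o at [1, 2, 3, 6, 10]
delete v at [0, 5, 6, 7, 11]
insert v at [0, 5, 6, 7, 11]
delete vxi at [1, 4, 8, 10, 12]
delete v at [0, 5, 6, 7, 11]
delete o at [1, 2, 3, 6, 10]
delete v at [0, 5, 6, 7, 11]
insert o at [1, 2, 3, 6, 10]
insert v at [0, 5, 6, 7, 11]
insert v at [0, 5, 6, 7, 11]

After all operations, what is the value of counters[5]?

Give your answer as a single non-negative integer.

Step 1: insert o at [1, 2, 3, 6, 10] -> counters=[0,1,1,1,0,0,1,0,0,0,1,0,0]
Step 2: insert v at [0, 5, 6, 7, 11] -> counters=[1,1,1,1,0,1,2,1,0,0,1,1,0]
Step 3: insert vxi at [1, 4, 8, 10, 12] -> counters=[1,2,1,1,1,1,2,1,1,0,2,1,1]
Step 4: insert v at [0, 5, 6, 7, 11] -> counters=[2,2,1,1,1,2,3,2,1,0,2,2,1]
Step 5: insert v at [0, 5, 6, 7, 11] -> counters=[3,2,1,1,1,3,4,3,1,0,2,3,1]
Step 6: insert v at [0, 5, 6, 7, 11] -> counters=[4,2,1,1,1,4,5,4,1,0,2,4,1]
Step 7: insert vxi at [1, 4, 8, 10, 12] -> counters=[4,3,1,1,2,4,5,4,2,0,3,4,2]
Step 8: delete vxi at [1, 4, 8, 10, 12] -> counters=[4,2,1,1,1,4,5,4,1,0,2,4,1]
Step 9: delete vxi at [1, 4, 8, 10, 12] -> counters=[4,1,1,1,0,4,5,4,0,0,1,4,0]
Step 10: delete v at [0, 5, 6, 7, 11] -> counters=[3,1,1,1,0,3,4,3,0,0,1,3,0]
Step 11: insert v at [0, 5, 6, 7, 11] -> counters=[4,1,1,1,0,4,5,4,0,0,1,4,0]
Step 12: insert vxi at [1, 4, 8, 10, 12] -> counters=[4,2,1,1,1,4,5,4,1,0,2,4,1]
Step 13: delete o at [1, 2, 3, 6, 10] -> counters=[4,1,0,0,1,4,4,4,1,0,1,4,1]
Step 14: delete vxi at [1, 4, 8, 10, 12] -> counters=[4,0,0,0,0,4,4,4,0,0,0,4,0]
Step 15: insert o at [1, 2, 3, 6, 10] -> counters=[4,1,1,1,0,4,5,4,0,0,1,4,0]
Step 16: delete o at [1, 2, 3, 6, 10] -> counters=[4,0,0,0,0,4,4,4,0,0,0,4,0]
Step 17: insert v at [0, 5, 6, 7, 11] -> counters=[5,0,0,0,0,5,5,5,0,0,0,5,0]
Step 18: insert v at [0, 5, 6, 7, 11] -> counters=[6,0,0,0,0,6,6,6,0,0,0,6,0]
Step 19: delete v at [0, 5, 6, 7, 11] -> counters=[5,0,0,0,0,5,5,5,0,0,0,5,0]
Step 20: delete v at [0, 5, 6, 7, 11] -> counters=[4,0,0,0,0,4,4,4,0,0,0,4,0]
Step 21: insert vxi at [1, 4, 8, 10, 12] -> counters=[4,1,0,0,1,4,4,4,1,0,1,4,1]
Step 22: delete v at [0, 5, 6, 7, 11] -> counters=[3,1,0,0,1,3,3,3,1,0,1,3,1]
Step 23: insert o at [1, 2, 3, 6, 10] -> counters=[3,2,1,1,1,3,4,3,1,0,2,3,1]
Step 24: delete v at [0, 5, 6, 7, 11] -> counters=[2,2,1,1,1,2,3,2,1,0,2,2,1]
Step 25: insert v at [0, 5, 6, 7, 11] -> counters=[3,2,1,1,1,3,4,3,1,0,2,3,1]
Step 26: delete vxi at [1, 4, 8, 10, 12] -> counters=[3,1,1,1,0,3,4,3,0,0,1,3,0]
Step 27: delete v at [0, 5, 6, 7, 11] -> counters=[2,1,1,1,0,2,3,2,0,0,1,2,0]
Step 28: delete o at [1, 2, 3, 6, 10] -> counters=[2,0,0,0,0,2,2,2,0,0,0,2,0]
Step 29: delete v at [0, 5, 6, 7, 11] -> counters=[1,0,0,0,0,1,1,1,0,0,0,1,0]
Step 30: insert o at [1, 2, 3, 6, 10] -> counters=[1,1,1,1,0,1,2,1,0,0,1,1,0]
Step 31: insert v at [0, 5, 6, 7, 11] -> counters=[2,1,1,1,0,2,3,2,0,0,1,2,0]
Step 32: insert v at [0, 5, 6, 7, 11] -> counters=[3,1,1,1,0,3,4,3,0,0,1,3,0]
Final counters=[3,1,1,1,0,3,4,3,0,0,1,3,0] -> counters[5]=3

Answer: 3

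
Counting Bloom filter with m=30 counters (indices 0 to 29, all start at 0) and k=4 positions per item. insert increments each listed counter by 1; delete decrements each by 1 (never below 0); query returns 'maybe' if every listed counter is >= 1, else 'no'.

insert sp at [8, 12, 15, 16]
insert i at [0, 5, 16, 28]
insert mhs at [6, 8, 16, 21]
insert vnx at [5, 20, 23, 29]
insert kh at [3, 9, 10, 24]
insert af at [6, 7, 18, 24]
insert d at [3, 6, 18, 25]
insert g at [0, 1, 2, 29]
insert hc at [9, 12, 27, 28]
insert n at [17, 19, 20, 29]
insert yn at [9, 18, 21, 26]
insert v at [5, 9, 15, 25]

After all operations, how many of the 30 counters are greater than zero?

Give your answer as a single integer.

Answer: 25

Derivation:
Step 1: insert sp at [8, 12, 15, 16] -> counters=[0,0,0,0,0,0,0,0,1,0,0,0,1,0,0,1,1,0,0,0,0,0,0,0,0,0,0,0,0,0]
Step 2: insert i at [0, 5, 16, 28] -> counters=[1,0,0,0,0,1,0,0,1,0,0,0,1,0,0,1,2,0,0,0,0,0,0,0,0,0,0,0,1,0]
Step 3: insert mhs at [6, 8, 16, 21] -> counters=[1,0,0,0,0,1,1,0,2,0,0,0,1,0,0,1,3,0,0,0,0,1,0,0,0,0,0,0,1,0]
Step 4: insert vnx at [5, 20, 23, 29] -> counters=[1,0,0,0,0,2,1,0,2,0,0,0,1,0,0,1,3,0,0,0,1,1,0,1,0,0,0,0,1,1]
Step 5: insert kh at [3, 9, 10, 24] -> counters=[1,0,0,1,0,2,1,0,2,1,1,0,1,0,0,1,3,0,0,0,1,1,0,1,1,0,0,0,1,1]
Step 6: insert af at [6, 7, 18, 24] -> counters=[1,0,0,1,0,2,2,1,2,1,1,0,1,0,0,1,3,0,1,0,1,1,0,1,2,0,0,0,1,1]
Step 7: insert d at [3, 6, 18, 25] -> counters=[1,0,0,2,0,2,3,1,2,1,1,0,1,0,0,1,3,0,2,0,1,1,0,1,2,1,0,0,1,1]
Step 8: insert g at [0, 1, 2, 29] -> counters=[2,1,1,2,0,2,3,1,2,1,1,0,1,0,0,1,3,0,2,0,1,1,0,1,2,1,0,0,1,2]
Step 9: insert hc at [9, 12, 27, 28] -> counters=[2,1,1,2,0,2,3,1,2,2,1,0,2,0,0,1,3,0,2,0,1,1,0,1,2,1,0,1,2,2]
Step 10: insert n at [17, 19, 20, 29] -> counters=[2,1,1,2,0,2,3,1,2,2,1,0,2,0,0,1,3,1,2,1,2,1,0,1,2,1,0,1,2,3]
Step 11: insert yn at [9, 18, 21, 26] -> counters=[2,1,1,2,0,2,3,1,2,3,1,0,2,0,0,1,3,1,3,1,2,2,0,1,2,1,1,1,2,3]
Step 12: insert v at [5, 9, 15, 25] -> counters=[2,1,1,2,0,3,3,1,2,4,1,0,2,0,0,2,3,1,3,1,2,2,0,1,2,2,1,1,2,3]
Final counters=[2,1,1,2,0,3,3,1,2,4,1,0,2,0,0,2,3,1,3,1,2,2,0,1,2,2,1,1,2,3] -> 25 nonzero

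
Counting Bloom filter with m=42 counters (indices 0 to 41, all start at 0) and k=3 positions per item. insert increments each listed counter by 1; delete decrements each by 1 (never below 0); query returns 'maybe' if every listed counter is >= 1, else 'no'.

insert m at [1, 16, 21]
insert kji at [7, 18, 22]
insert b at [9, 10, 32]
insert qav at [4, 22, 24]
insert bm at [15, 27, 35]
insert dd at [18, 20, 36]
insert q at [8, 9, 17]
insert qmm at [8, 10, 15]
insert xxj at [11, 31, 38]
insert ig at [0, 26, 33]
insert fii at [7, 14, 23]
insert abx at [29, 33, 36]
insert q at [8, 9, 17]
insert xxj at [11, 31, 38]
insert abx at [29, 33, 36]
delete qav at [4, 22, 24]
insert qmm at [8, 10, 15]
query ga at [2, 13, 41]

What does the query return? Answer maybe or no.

Step 1: insert m at [1, 16, 21] -> counters=[0,1,0,0,0,0,0,0,0,0,0,0,0,0,0,0,1,0,0,0,0,1,0,0,0,0,0,0,0,0,0,0,0,0,0,0,0,0,0,0,0,0]
Step 2: insert kji at [7, 18, 22] -> counters=[0,1,0,0,0,0,0,1,0,0,0,0,0,0,0,0,1,0,1,0,0,1,1,0,0,0,0,0,0,0,0,0,0,0,0,0,0,0,0,0,0,0]
Step 3: insert b at [9, 10, 32] -> counters=[0,1,0,0,0,0,0,1,0,1,1,0,0,0,0,0,1,0,1,0,0,1,1,0,0,0,0,0,0,0,0,0,1,0,0,0,0,0,0,0,0,0]
Step 4: insert qav at [4, 22, 24] -> counters=[0,1,0,0,1,0,0,1,0,1,1,0,0,0,0,0,1,0,1,0,0,1,2,0,1,0,0,0,0,0,0,0,1,0,0,0,0,0,0,0,0,0]
Step 5: insert bm at [15, 27, 35] -> counters=[0,1,0,0,1,0,0,1,0,1,1,0,0,0,0,1,1,0,1,0,0,1,2,0,1,0,0,1,0,0,0,0,1,0,0,1,0,0,0,0,0,0]
Step 6: insert dd at [18, 20, 36] -> counters=[0,1,0,0,1,0,0,1,0,1,1,0,0,0,0,1,1,0,2,0,1,1,2,0,1,0,0,1,0,0,0,0,1,0,0,1,1,0,0,0,0,0]
Step 7: insert q at [8, 9, 17] -> counters=[0,1,0,0,1,0,0,1,1,2,1,0,0,0,0,1,1,1,2,0,1,1,2,0,1,0,0,1,0,0,0,0,1,0,0,1,1,0,0,0,0,0]
Step 8: insert qmm at [8, 10, 15] -> counters=[0,1,0,0,1,0,0,1,2,2,2,0,0,0,0,2,1,1,2,0,1,1,2,0,1,0,0,1,0,0,0,0,1,0,0,1,1,0,0,0,0,0]
Step 9: insert xxj at [11, 31, 38] -> counters=[0,1,0,0,1,0,0,1,2,2,2,1,0,0,0,2,1,1,2,0,1,1,2,0,1,0,0,1,0,0,0,1,1,0,0,1,1,0,1,0,0,0]
Step 10: insert ig at [0, 26, 33] -> counters=[1,1,0,0,1,0,0,1,2,2,2,1,0,0,0,2,1,1,2,0,1,1,2,0,1,0,1,1,0,0,0,1,1,1,0,1,1,0,1,0,0,0]
Step 11: insert fii at [7, 14, 23] -> counters=[1,1,0,0,1,0,0,2,2,2,2,1,0,0,1,2,1,1,2,0,1,1,2,1,1,0,1,1,0,0,0,1,1,1,0,1,1,0,1,0,0,0]
Step 12: insert abx at [29, 33, 36] -> counters=[1,1,0,0,1,0,0,2,2,2,2,1,0,0,1,2,1,1,2,0,1,1,2,1,1,0,1,1,0,1,0,1,1,2,0,1,2,0,1,0,0,0]
Step 13: insert q at [8, 9, 17] -> counters=[1,1,0,0,1,0,0,2,3,3,2,1,0,0,1,2,1,2,2,0,1,1,2,1,1,0,1,1,0,1,0,1,1,2,0,1,2,0,1,0,0,0]
Step 14: insert xxj at [11, 31, 38] -> counters=[1,1,0,0,1,0,0,2,3,3,2,2,0,0,1,2,1,2,2,0,1,1,2,1,1,0,1,1,0,1,0,2,1,2,0,1,2,0,2,0,0,0]
Step 15: insert abx at [29, 33, 36] -> counters=[1,1,0,0,1,0,0,2,3,3,2,2,0,0,1,2,1,2,2,0,1,1,2,1,1,0,1,1,0,2,0,2,1,3,0,1,3,0,2,0,0,0]
Step 16: delete qav at [4, 22, 24] -> counters=[1,1,0,0,0,0,0,2,3,3,2,2,0,0,1,2,1,2,2,0,1,1,1,1,0,0,1,1,0,2,0,2,1,3,0,1,3,0,2,0,0,0]
Step 17: insert qmm at [8, 10, 15] -> counters=[1,1,0,0,0,0,0,2,4,3,3,2,0,0,1,3,1,2,2,0,1,1,1,1,0,0,1,1,0,2,0,2,1,3,0,1,3,0,2,0,0,0]
Query ga: check counters[2]=0 counters[13]=0 counters[41]=0 -> no

Answer: no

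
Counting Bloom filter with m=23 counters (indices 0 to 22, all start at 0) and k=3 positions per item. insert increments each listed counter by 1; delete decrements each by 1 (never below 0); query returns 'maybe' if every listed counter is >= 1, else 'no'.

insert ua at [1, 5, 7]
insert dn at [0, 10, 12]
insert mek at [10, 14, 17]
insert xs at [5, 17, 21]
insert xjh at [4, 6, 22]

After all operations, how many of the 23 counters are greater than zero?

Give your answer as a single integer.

Step 1: insert ua at [1, 5, 7] -> counters=[0,1,0,0,0,1,0,1,0,0,0,0,0,0,0,0,0,0,0,0,0,0,0]
Step 2: insert dn at [0, 10, 12] -> counters=[1,1,0,0,0,1,0,1,0,0,1,0,1,0,0,0,0,0,0,0,0,0,0]
Step 3: insert mek at [10, 14, 17] -> counters=[1,1,0,0,0,1,0,1,0,0,2,0,1,0,1,0,0,1,0,0,0,0,0]
Step 4: insert xs at [5, 17, 21] -> counters=[1,1,0,0,0,2,0,1,0,0,2,0,1,0,1,0,0,2,0,0,0,1,0]
Step 5: insert xjh at [4, 6, 22] -> counters=[1,1,0,0,1,2,1,1,0,0,2,0,1,0,1,0,0,2,0,0,0,1,1]
Final counters=[1,1,0,0,1,2,1,1,0,0,2,0,1,0,1,0,0,2,0,0,0,1,1] -> 12 nonzero

Answer: 12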